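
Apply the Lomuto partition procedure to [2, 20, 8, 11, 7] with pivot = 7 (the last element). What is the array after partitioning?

Lomuto partition with pivot = 7:

Initial array: [2, 20, 8, 11, 7]

arr[0]=2 <= 7: swap with position 0, array becomes [2, 20, 8, 11, 7]
arr[1]=20 > 7: no swap
arr[2]=8 > 7: no swap
arr[3]=11 > 7: no swap

Place pivot at position 1: [2, 7, 8, 11, 20]
Pivot position: 1

After partitioning with pivot 7, the array becomes [2, 7, 8, 11, 20]. The pivot is placed at index 1. All elements to the left of the pivot are <= 7, and all elements to the right are > 7.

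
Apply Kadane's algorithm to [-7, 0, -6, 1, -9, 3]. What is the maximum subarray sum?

Using Kadane's algorithm on [-7, 0, -6, 1, -9, 3]:

Scanning through the array:
Position 1 (value 0): max_ending_here = 0, max_so_far = 0
Position 2 (value -6): max_ending_here = -6, max_so_far = 0
Position 3 (value 1): max_ending_here = 1, max_so_far = 1
Position 4 (value -9): max_ending_here = -8, max_so_far = 1
Position 5 (value 3): max_ending_here = 3, max_so_far = 3

Maximum subarray: [3]
Maximum sum: 3

The maximum subarray is [3] with sum 3. This subarray runs from index 5 to index 5.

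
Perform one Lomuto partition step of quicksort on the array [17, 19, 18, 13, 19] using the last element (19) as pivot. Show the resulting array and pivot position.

Lomuto partition with pivot = 19:

Initial array: [17, 19, 18, 13, 19]

arr[0]=17 <= 19: swap with position 0, array becomes [17, 19, 18, 13, 19]
arr[1]=19 <= 19: swap with position 1, array becomes [17, 19, 18, 13, 19]
arr[2]=18 <= 19: swap with position 2, array becomes [17, 19, 18, 13, 19]
arr[3]=13 <= 19: swap with position 3, array becomes [17, 19, 18, 13, 19]

Place pivot at position 4: [17, 19, 18, 13, 19]
Pivot position: 4

After partitioning with pivot 19, the array becomes [17, 19, 18, 13, 19]. The pivot is placed at index 4. All elements to the left of the pivot are <= 19, and all elements to the right are > 19.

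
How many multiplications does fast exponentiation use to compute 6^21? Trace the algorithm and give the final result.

Computing 6^21 by squaring (build up from 6^1; each line after the first costs one multiplication):

6^1 = 6
6^2 = (6^1)^2 = 6^2 = 36
6^4 = (6^2)^2 = 36^2 = 1296
6^5 = 6 * 6^4 = 6 * 1296 = 7776
6^10 = (6^5)^2 = 7776^2 = 60466176
6^20 = (6^10)^2 = 60466176^2 = 3656158440062976
6^21 = 6 * 6^20 = 6 * 3656158440062976 = 21936950640377856

Result: 21936950640377856
Multiplications needed: 6 (6 lines after 6^1)

6^21 = 21936950640377856. Using exponentiation by squaring, this requires 6 multiplications. The key idea: if the exponent is even, square the half-power; if odd, multiply by the base once.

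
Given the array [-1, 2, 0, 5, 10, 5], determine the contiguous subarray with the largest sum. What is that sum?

Using Kadane's algorithm on [-1, 2, 0, 5, 10, 5]:

Scanning through the array:
Position 1 (value 2): max_ending_here = 2, max_so_far = 2
Position 2 (value 0): max_ending_here = 2, max_so_far = 2
Position 3 (value 5): max_ending_here = 7, max_so_far = 7
Position 4 (value 10): max_ending_here = 17, max_so_far = 17
Position 5 (value 5): max_ending_here = 22, max_so_far = 22

Maximum subarray: [2, 0, 5, 10, 5]
Maximum sum: 22

The maximum subarray is [2, 0, 5, 10, 5] with sum 22. This subarray runs from index 1 to index 5.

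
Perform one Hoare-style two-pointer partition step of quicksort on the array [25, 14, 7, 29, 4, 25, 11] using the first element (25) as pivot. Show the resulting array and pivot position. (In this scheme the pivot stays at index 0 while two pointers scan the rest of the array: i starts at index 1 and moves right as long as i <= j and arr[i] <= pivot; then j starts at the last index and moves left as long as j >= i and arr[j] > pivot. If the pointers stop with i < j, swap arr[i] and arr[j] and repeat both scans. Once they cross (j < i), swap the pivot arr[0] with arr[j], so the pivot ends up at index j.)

Hoare-style two-pointer partition with pivot = 25:

Initial array: [25, 14, 7, 29, 4, 25, 11]

Pointers start at i = 1, j = 6.
i stops at index 3 (arr[3]=29 > 25), j stops at index 6 (arr[6]=11 <= 25): swap arr[3] and arr[6], array becomes [25, 14, 7, 11, 4, 25, 29]
i ends at 6, j ends at 5: the pointers have crossed (j < i), so scanning stops.

Swap pivot arr[0] with arr[5] to place pivot at position 5: [25, 14, 7, 11, 4, 25, 29]
Pivot position: 5

After partitioning with pivot 25, the array becomes [25, 14, 7, 11, 4, 25, 29]. The pivot is placed at index 5. All elements to the left of the pivot are <= 25, and all elements to the right are > 25.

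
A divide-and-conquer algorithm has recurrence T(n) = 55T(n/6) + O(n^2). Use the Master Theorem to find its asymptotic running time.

Master Theorem for T(n) = 55T(n/6) + O(n^2):

a = 55, b = 6, c = 2
log_b(a) = log_6(55) = 2.2365

Case 1: c = 2 < log_6(55) = 2.2365
T(n) = O(n^(log_6 55))

For T(n) = 55T(n/6) + O(n^2): log_6(55) = 2.2365. This is Case 1 of the Master Theorem (c < log_b(a), work dominated by leaves), giving O(n^(log_6 55)).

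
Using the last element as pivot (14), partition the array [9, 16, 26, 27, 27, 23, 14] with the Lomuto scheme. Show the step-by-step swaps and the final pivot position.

Lomuto partition with pivot = 14:

Initial array: [9, 16, 26, 27, 27, 23, 14]

arr[0]=9 <= 14: swap with position 0, array becomes [9, 16, 26, 27, 27, 23, 14]
arr[1]=16 > 14: no swap
arr[2]=26 > 14: no swap
arr[3]=27 > 14: no swap
arr[4]=27 > 14: no swap
arr[5]=23 > 14: no swap

Place pivot at position 1: [9, 14, 26, 27, 27, 23, 16]
Pivot position: 1

After partitioning with pivot 14, the array becomes [9, 14, 26, 27, 27, 23, 16]. The pivot is placed at index 1. All elements to the left of the pivot are <= 14, and all elements to the right are > 14.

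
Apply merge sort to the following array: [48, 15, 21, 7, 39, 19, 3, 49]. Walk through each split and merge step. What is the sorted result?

Merge sort trace:

Split: [48, 15, 21, 7, 39, 19, 3, 49] -> [48, 15, 21, 7] and [39, 19, 3, 49]
  Split: [48, 15, 21, 7] -> [48, 15] and [21, 7]
    Split: [48, 15] -> [48] and [15]
    Merge: [48] + [15] -> [15, 48]
    Split: [21, 7] -> [21] and [7]
    Merge: [21] + [7] -> [7, 21]
  Merge: [15, 48] + [7, 21] -> [7, 15, 21, 48]
  Split: [39, 19, 3, 49] -> [39, 19] and [3, 49]
    Split: [39, 19] -> [39] and [19]
    Merge: [39] + [19] -> [19, 39]
    Split: [3, 49] -> [3] and [49]
    Merge: [3] + [49] -> [3, 49]
  Merge: [19, 39] + [3, 49] -> [3, 19, 39, 49]
Merge: [7, 15, 21, 48] + [3, 19, 39, 49] -> [3, 7, 15, 19, 21, 39, 48, 49]

Final sorted array: [3, 7, 15, 19, 21, 39, 48, 49]

The merge sort proceeds by recursively splitting the array and merging sorted halves.
After all merges, the sorted array is [3, 7, 15, 19, 21, 39, 48, 49].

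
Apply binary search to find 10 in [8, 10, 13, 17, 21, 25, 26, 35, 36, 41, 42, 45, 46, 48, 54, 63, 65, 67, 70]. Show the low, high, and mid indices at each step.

Binary search for 10 in [8, 10, 13, 17, 21, 25, 26, 35, 36, 41, 42, 45, 46, 48, 54, 63, 65, 67, 70]:

lo=0, hi=18, mid=9, arr[mid]=41 -> 41 > 10, search left half
lo=0, hi=8, mid=4, arr[mid]=21 -> 21 > 10, search left half
lo=0, hi=3, mid=1, arr[mid]=10 -> Found target at index 1!

Binary search finds 10 at index 1 after 3 comparisons. The search repeatedly halves the search space by comparing with the middle element.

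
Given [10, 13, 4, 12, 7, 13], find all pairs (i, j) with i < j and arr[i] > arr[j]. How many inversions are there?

Finding inversions in [10, 13, 4, 12, 7, 13]:

(0, 2): arr[0]=10 > arr[2]=4
(0, 4): arr[0]=10 > arr[4]=7
(1, 2): arr[1]=13 > arr[2]=4
(1, 3): arr[1]=13 > arr[3]=12
(1, 4): arr[1]=13 > arr[4]=7
(3, 4): arr[3]=12 > arr[4]=7

Total inversions: 6

The array has 6 inversion(s): (0,2), (0,4), (1,2), (1,3), (1,4), (3,4). Each pair (i,j) satisfies i < j and arr[i] > arr[j].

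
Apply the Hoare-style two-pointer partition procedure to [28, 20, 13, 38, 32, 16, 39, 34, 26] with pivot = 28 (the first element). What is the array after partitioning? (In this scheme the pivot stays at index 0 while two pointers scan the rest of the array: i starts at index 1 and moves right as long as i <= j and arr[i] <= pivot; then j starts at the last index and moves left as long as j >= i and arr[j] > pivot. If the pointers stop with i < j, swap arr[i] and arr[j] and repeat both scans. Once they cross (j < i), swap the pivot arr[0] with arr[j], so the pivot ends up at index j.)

Hoare-style two-pointer partition with pivot = 28:

Initial array: [28, 20, 13, 38, 32, 16, 39, 34, 26]

Pointers start at i = 1, j = 8.
i stops at index 3 (arr[3]=38 > 28), j stops at index 8 (arr[8]=26 <= 28): swap arr[3] and arr[8], array becomes [28, 20, 13, 26, 32, 16, 39, 34, 38]
i stops at index 4 (arr[4]=32 > 28), j stops at index 5 (arr[5]=16 <= 28): swap arr[4] and arr[5], array becomes [28, 20, 13, 26, 16, 32, 39, 34, 38]
i ends at 5, j ends at 4: the pointers have crossed (j < i), so scanning stops.

Swap pivot arr[0] with arr[4] to place pivot at position 4: [16, 20, 13, 26, 28, 32, 39, 34, 38]
Pivot position: 4

After partitioning with pivot 28, the array becomes [16, 20, 13, 26, 28, 32, 39, 34, 38]. The pivot is placed at index 4. All elements to the left of the pivot are <= 28, and all elements to the right are > 28.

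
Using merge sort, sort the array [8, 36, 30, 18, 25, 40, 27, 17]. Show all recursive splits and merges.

Merge sort trace:

Split: [8, 36, 30, 18, 25, 40, 27, 17] -> [8, 36, 30, 18] and [25, 40, 27, 17]
  Split: [8, 36, 30, 18] -> [8, 36] and [30, 18]
    Split: [8, 36] -> [8] and [36]
    Merge: [8] + [36] -> [8, 36]
    Split: [30, 18] -> [30] and [18]
    Merge: [30] + [18] -> [18, 30]
  Merge: [8, 36] + [18, 30] -> [8, 18, 30, 36]
  Split: [25, 40, 27, 17] -> [25, 40] and [27, 17]
    Split: [25, 40] -> [25] and [40]
    Merge: [25] + [40] -> [25, 40]
    Split: [27, 17] -> [27] and [17]
    Merge: [27] + [17] -> [17, 27]
  Merge: [25, 40] + [17, 27] -> [17, 25, 27, 40]
Merge: [8, 18, 30, 36] + [17, 25, 27, 40] -> [8, 17, 18, 25, 27, 30, 36, 40]

Final sorted array: [8, 17, 18, 25, 27, 30, 36, 40]

The merge sort proceeds by recursively splitting the array and merging sorted halves.
After all merges, the sorted array is [8, 17, 18, 25, 27, 30, 36, 40].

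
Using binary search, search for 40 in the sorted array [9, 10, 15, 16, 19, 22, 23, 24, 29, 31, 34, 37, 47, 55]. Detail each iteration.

Binary search for 40 in [9, 10, 15, 16, 19, 22, 23, 24, 29, 31, 34, 37, 47, 55]:

lo=0, hi=13, mid=6, arr[mid]=23 -> 23 < 40, search right half
lo=7, hi=13, mid=10, arr[mid]=34 -> 34 < 40, search right half
lo=11, hi=13, mid=12, arr[mid]=47 -> 47 > 40, search left half
lo=11, hi=11, mid=11, arr[mid]=37 -> 37 < 40, search right half
lo=12 > hi=11, target 40 not found

Binary search determines that 40 is not in the array after 4 comparisons. The search space was exhausted without finding the target.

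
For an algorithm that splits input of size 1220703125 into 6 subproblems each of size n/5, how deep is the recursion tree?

For divide and conquer with division factor 5:

Problem sizes at each level:
Level 0: 1220703125
Level 1: 244140625
Level 2: 48828125
Level 3: 9765625
Level 4: 1953125
Level 5: 390625
Level 6: 78125
Level 7: 15625
Level 8: 3125
Level 9: 625
Level 10: 125
Level 11: 25
Level 12: 5
Level 13: 1

The root is level 0 and the size-1 base case is level 13 (the tree spans levels 0 through 13, i.e. 14 levels counting the root), so the depth is the number of divisions: log_5(1220703125) = 13

The recursion tree depth is log_5(1220703125) = 13. At each level, the problem size is divided by 5, so it takes 13 divisions to reduce to a base case of size 1. The algorithm makes 6 recursive calls at each level.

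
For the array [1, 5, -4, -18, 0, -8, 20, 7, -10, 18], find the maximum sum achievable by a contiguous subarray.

Using Kadane's algorithm on [1, 5, -4, -18, 0, -8, 20, 7, -10, 18]:

Scanning through the array:
Position 1 (value 5): max_ending_here = 6, max_so_far = 6
Position 2 (value -4): max_ending_here = 2, max_so_far = 6
Position 3 (value -18): max_ending_here = -16, max_so_far = 6
Position 4 (value 0): max_ending_here = 0, max_so_far = 6
Position 5 (value -8): max_ending_here = -8, max_so_far = 6
Position 6 (value 20): max_ending_here = 20, max_so_far = 20
Position 7 (value 7): max_ending_here = 27, max_so_far = 27
Position 8 (value -10): max_ending_here = 17, max_so_far = 27
Position 9 (value 18): max_ending_here = 35, max_so_far = 35

Maximum subarray: [20, 7, -10, 18]
Maximum sum: 35

The maximum subarray is [20, 7, -10, 18] with sum 35. This subarray runs from index 6 to index 9.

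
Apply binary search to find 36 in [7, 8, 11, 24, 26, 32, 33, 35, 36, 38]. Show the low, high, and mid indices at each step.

Binary search for 36 in [7, 8, 11, 24, 26, 32, 33, 35, 36, 38]:

lo=0, hi=9, mid=4, arr[mid]=26 -> 26 < 36, search right half
lo=5, hi=9, mid=7, arr[mid]=35 -> 35 < 36, search right half
lo=8, hi=9, mid=8, arr[mid]=36 -> Found target at index 8!

Binary search finds 36 at index 8 after 3 comparisons. The search repeatedly halves the search space by comparing with the middle element.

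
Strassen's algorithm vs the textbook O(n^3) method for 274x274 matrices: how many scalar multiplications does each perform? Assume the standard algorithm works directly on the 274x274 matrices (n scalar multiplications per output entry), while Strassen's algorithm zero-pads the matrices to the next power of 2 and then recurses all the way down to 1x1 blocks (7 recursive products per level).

Matrix multiplication for 274x274 matrices:

Strassen's algorithm requires power-of-2 dimensions. Pad 274x274 to 512x512 (next power of 2).

Standard algorithm: 274^3 = 20570824 multiplications
Strassen's algorithm: 7^(log2(512)) = 7^9 = 40353607 multiplications
Difference: 20570824 - 40353607 = -19782783 (Strassen uses MORE here due to padding overhead — for small or just-over-power-of-2 n, padding can outweigh the per-level savings)

Standard: 20570824 multiplications (274^3). Strassen: 40353607 multiplications (7^9, after padding to 512x512). Strassen reduces 8 recursive multiplications to 7 at each level.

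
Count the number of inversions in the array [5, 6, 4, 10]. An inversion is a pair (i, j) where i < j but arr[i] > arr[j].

Finding inversions in [5, 6, 4, 10]:

(0, 2): arr[0]=5 > arr[2]=4
(1, 2): arr[1]=6 > arr[2]=4

Total inversions: 2

The array has 2 inversion(s): (0,2), (1,2). Each pair (i,j) satisfies i < j and arr[i] > arr[j].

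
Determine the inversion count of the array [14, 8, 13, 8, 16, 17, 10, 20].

Finding inversions in [14, 8, 13, 8, 16, 17, 10, 20]:

(0, 1): arr[0]=14 > arr[1]=8
(0, 2): arr[0]=14 > arr[2]=13
(0, 3): arr[0]=14 > arr[3]=8
(0, 6): arr[0]=14 > arr[6]=10
(2, 3): arr[2]=13 > arr[3]=8
(2, 6): arr[2]=13 > arr[6]=10
(4, 6): arr[4]=16 > arr[6]=10
(5, 6): arr[5]=17 > arr[6]=10

Total inversions: 8

The array has 8 inversion(s): (0,1), (0,2), (0,3), (0,6), (2,3), (2,6), (4,6), (5,6). Each pair (i,j) satisfies i < j and arr[i] > arr[j].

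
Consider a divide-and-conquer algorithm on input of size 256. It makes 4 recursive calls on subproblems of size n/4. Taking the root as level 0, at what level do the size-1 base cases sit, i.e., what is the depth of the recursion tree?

For divide and conquer with division factor 4:

Problem sizes at each level:
Level 0: 256
Level 1: 64
Level 2: 16
Level 3: 4
Level 4: 1

The root is level 0 and the size-1 base case is level 4 (the tree spans levels 0 through 4, i.e. 5 levels counting the root), so the depth is the number of divisions: log_4(256) = 4

The recursion tree depth is log_4(256) = 4. At each level, the problem size is divided by 4, so it takes 4 divisions to reduce to a base case of size 1. The algorithm makes 4 recursive calls at each level.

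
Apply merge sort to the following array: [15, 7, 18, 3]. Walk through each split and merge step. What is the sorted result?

Merge sort trace:

Split: [15, 7, 18, 3] -> [15, 7] and [18, 3]
  Split: [15, 7] -> [15] and [7]
  Merge: [15] + [7] -> [7, 15]
  Split: [18, 3] -> [18] and [3]
  Merge: [18] + [3] -> [3, 18]
Merge: [7, 15] + [3, 18] -> [3, 7, 15, 18]

Final sorted array: [3, 7, 15, 18]

The merge sort proceeds by recursively splitting the array and merging sorted halves.
After all merges, the sorted array is [3, 7, 15, 18].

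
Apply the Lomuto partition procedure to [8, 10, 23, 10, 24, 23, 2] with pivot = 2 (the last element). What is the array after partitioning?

Lomuto partition with pivot = 2:

Initial array: [8, 10, 23, 10, 24, 23, 2]

arr[0]=8 > 2: no swap
arr[1]=10 > 2: no swap
arr[2]=23 > 2: no swap
arr[3]=10 > 2: no swap
arr[4]=24 > 2: no swap
arr[5]=23 > 2: no swap

Place pivot at position 0: [2, 10, 23, 10, 24, 23, 8]
Pivot position: 0

After partitioning with pivot 2, the array becomes [2, 10, 23, 10, 24, 23, 8]. The pivot is placed at index 0. All elements to the left of the pivot are <= 2, and all elements to the right are > 2.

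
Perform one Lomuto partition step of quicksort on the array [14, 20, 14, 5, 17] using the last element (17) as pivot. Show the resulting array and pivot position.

Lomuto partition with pivot = 17:

Initial array: [14, 20, 14, 5, 17]

arr[0]=14 <= 17: swap with position 0, array becomes [14, 20, 14, 5, 17]
arr[1]=20 > 17: no swap
arr[2]=14 <= 17: swap with position 1, array becomes [14, 14, 20, 5, 17]
arr[3]=5 <= 17: swap with position 2, array becomes [14, 14, 5, 20, 17]

Place pivot at position 3: [14, 14, 5, 17, 20]
Pivot position: 3

After partitioning with pivot 17, the array becomes [14, 14, 5, 17, 20]. The pivot is placed at index 3. All elements to the left of the pivot are <= 17, and all elements to the right are > 17.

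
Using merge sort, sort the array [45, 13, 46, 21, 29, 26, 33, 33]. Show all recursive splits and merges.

Merge sort trace:

Split: [45, 13, 46, 21, 29, 26, 33, 33] -> [45, 13, 46, 21] and [29, 26, 33, 33]
  Split: [45, 13, 46, 21] -> [45, 13] and [46, 21]
    Split: [45, 13] -> [45] and [13]
    Merge: [45] + [13] -> [13, 45]
    Split: [46, 21] -> [46] and [21]
    Merge: [46] + [21] -> [21, 46]
  Merge: [13, 45] + [21, 46] -> [13, 21, 45, 46]
  Split: [29, 26, 33, 33] -> [29, 26] and [33, 33]
    Split: [29, 26] -> [29] and [26]
    Merge: [29] + [26] -> [26, 29]
    Split: [33, 33] -> [33] and [33]
    Merge: [33] + [33] -> [33, 33]
  Merge: [26, 29] + [33, 33] -> [26, 29, 33, 33]
Merge: [13, 21, 45, 46] + [26, 29, 33, 33] -> [13, 21, 26, 29, 33, 33, 45, 46]

Final sorted array: [13, 21, 26, 29, 33, 33, 45, 46]

The merge sort proceeds by recursively splitting the array and merging sorted halves.
After all merges, the sorted array is [13, 21, 26, 29, 33, 33, 45, 46].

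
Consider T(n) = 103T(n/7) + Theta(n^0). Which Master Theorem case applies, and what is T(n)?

Master Theorem for T(n) = 103T(n/7) + O(n^0):

a = 103, b = 7, c = 0
log_b(a) = log_7(103) = 2.3818

Case 1: c = 0 < log_7(103) = 2.3818
T(n) = O(n^(log_7 103))

For T(n) = 103T(n/7) + O(n^0): log_7(103) = 2.3818. This is Case 1 of the Master Theorem (c < log_b(a), work dominated by leaves), giving O(n^(log_7 103)).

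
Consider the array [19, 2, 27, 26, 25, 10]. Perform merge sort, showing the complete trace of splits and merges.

Merge sort trace:

Split: [19, 2, 27, 26, 25, 10] -> [19, 2, 27] and [26, 25, 10]
  Split: [19, 2, 27] -> [19] and [2, 27]
    Split: [2, 27] -> [2] and [27]
    Merge: [2] + [27] -> [2, 27]
  Merge: [19] + [2, 27] -> [2, 19, 27]
  Split: [26, 25, 10] -> [26] and [25, 10]
    Split: [25, 10] -> [25] and [10]
    Merge: [25] + [10] -> [10, 25]
  Merge: [26] + [10, 25] -> [10, 25, 26]
Merge: [2, 19, 27] + [10, 25, 26] -> [2, 10, 19, 25, 26, 27]

Final sorted array: [2, 10, 19, 25, 26, 27]

The merge sort proceeds by recursively splitting the array and merging sorted halves.
After all merges, the sorted array is [2, 10, 19, 25, 26, 27].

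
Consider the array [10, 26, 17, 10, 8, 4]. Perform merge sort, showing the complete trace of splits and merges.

Merge sort trace:

Split: [10, 26, 17, 10, 8, 4] -> [10, 26, 17] and [10, 8, 4]
  Split: [10, 26, 17] -> [10] and [26, 17]
    Split: [26, 17] -> [26] and [17]
    Merge: [26] + [17] -> [17, 26]
  Merge: [10] + [17, 26] -> [10, 17, 26]
  Split: [10, 8, 4] -> [10] and [8, 4]
    Split: [8, 4] -> [8] and [4]
    Merge: [8] + [4] -> [4, 8]
  Merge: [10] + [4, 8] -> [4, 8, 10]
Merge: [10, 17, 26] + [4, 8, 10] -> [4, 8, 10, 10, 17, 26]

Final sorted array: [4, 8, 10, 10, 17, 26]

The merge sort proceeds by recursively splitting the array and merging sorted halves.
After all merges, the sorted array is [4, 8, 10, 10, 17, 26].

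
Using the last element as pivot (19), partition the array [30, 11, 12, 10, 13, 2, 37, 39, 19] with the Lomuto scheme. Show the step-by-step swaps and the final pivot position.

Lomuto partition with pivot = 19:

Initial array: [30, 11, 12, 10, 13, 2, 37, 39, 19]

arr[0]=30 > 19: no swap
arr[1]=11 <= 19: swap with position 0, array becomes [11, 30, 12, 10, 13, 2, 37, 39, 19]
arr[2]=12 <= 19: swap with position 1, array becomes [11, 12, 30, 10, 13, 2, 37, 39, 19]
arr[3]=10 <= 19: swap with position 2, array becomes [11, 12, 10, 30, 13, 2, 37, 39, 19]
arr[4]=13 <= 19: swap with position 3, array becomes [11, 12, 10, 13, 30, 2, 37, 39, 19]
arr[5]=2 <= 19: swap with position 4, array becomes [11, 12, 10, 13, 2, 30, 37, 39, 19]
arr[6]=37 > 19: no swap
arr[7]=39 > 19: no swap

Place pivot at position 5: [11, 12, 10, 13, 2, 19, 37, 39, 30]
Pivot position: 5

After partitioning with pivot 19, the array becomes [11, 12, 10, 13, 2, 19, 37, 39, 30]. The pivot is placed at index 5. All elements to the left of the pivot are <= 19, and all elements to the right are > 19.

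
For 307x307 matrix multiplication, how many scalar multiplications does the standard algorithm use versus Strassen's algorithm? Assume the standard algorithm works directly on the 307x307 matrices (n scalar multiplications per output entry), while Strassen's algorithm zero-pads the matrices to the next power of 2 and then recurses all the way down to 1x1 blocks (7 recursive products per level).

Matrix multiplication for 307x307 matrices:

Strassen's algorithm requires power-of-2 dimensions. Pad 307x307 to 512x512 (next power of 2).

Standard algorithm: 307^3 = 28934443 multiplications
Strassen's algorithm: 7^(log2(512)) = 7^9 = 40353607 multiplications
Difference: 28934443 - 40353607 = -11419164 (Strassen uses MORE here due to padding overhead — for small or just-over-power-of-2 n, padding can outweigh the per-level savings)

Standard: 28934443 multiplications (307^3). Strassen: 40353607 multiplications (7^9, after padding to 512x512). Strassen reduces 8 recursive multiplications to 7 at each level.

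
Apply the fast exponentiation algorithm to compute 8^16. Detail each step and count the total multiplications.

Computing 8^16 by squaring (build up from 8^1; each line after the first costs one multiplication):

8^1 = 8
8^2 = (8^1)^2 = 8^2 = 64
8^4 = (8^2)^2 = 64^2 = 4096
8^8 = (8^4)^2 = 4096^2 = 16777216
8^16 = (8^8)^2 = 16777216^2 = 281474976710656

Result: 281474976710656
Multiplications needed: 4 (4 lines after 8^1)

8^16 = 281474976710656. Using exponentiation by squaring, this requires 4 multiplications. The key idea: if the exponent is even, square the half-power; if odd, multiply by the base once.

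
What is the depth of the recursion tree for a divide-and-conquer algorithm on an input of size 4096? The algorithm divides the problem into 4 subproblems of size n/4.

For divide and conquer with division factor 4:

Problem sizes at each level:
Level 0: 4096
Level 1: 1024
Level 2: 256
Level 3: 64
Level 4: 16
Level 5: 4
Level 6: 1

The root is level 0 and the size-1 base case is level 6 (the tree spans levels 0 through 6, i.e. 7 levels counting the root), so the depth is the number of divisions: log_4(4096) = 6

The recursion tree depth is log_4(4096) = 6. At each level, the problem size is divided by 4, so it takes 6 divisions to reduce to a base case of size 1. The algorithm makes 4 recursive calls at each level.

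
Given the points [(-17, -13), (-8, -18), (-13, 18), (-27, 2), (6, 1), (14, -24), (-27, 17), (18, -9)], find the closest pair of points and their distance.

Computing all pairwise distances among 8 points:

d((-17, -13), (-8, -18)) = 10.2956 <-- minimum
d((-17, -13), (-13, 18)) = 31.257
d((-17, -13), (-27, 2)) = 18.0278
d((-17, -13), (6, 1)) = 26.9258
d((-17, -13), (14, -24)) = 32.8938
d((-17, -13), (-27, 17)) = 31.6228
d((-17, -13), (18, -9)) = 35.2278
d((-8, -18), (-13, 18)) = 36.3456
d((-8, -18), (-27, 2)) = 27.5862
d((-8, -18), (6, 1)) = 23.6008
d((-8, -18), (14, -24)) = 22.8035
d((-8, -18), (-27, 17)) = 39.8246
d((-8, -18), (18, -9)) = 27.5136
d((-13, 18), (-27, 2)) = 21.2603
d((-13, 18), (6, 1)) = 25.4951
d((-13, 18), (14, -24)) = 49.93
d((-13, 18), (-27, 17)) = 14.0357
d((-13, 18), (18, -9)) = 41.1096
d((-27, 2), (6, 1)) = 33.0151
d((-27, 2), (14, -24)) = 48.5489
d((-27, 2), (-27, 17)) = 15.0
d((-27, 2), (18, -9)) = 46.3249
d((6, 1), (14, -24)) = 26.2488
d((6, 1), (-27, 17)) = 36.6742
d((6, 1), (18, -9)) = 15.6205
d((14, -24), (-27, 17)) = 57.9828
d((14, -24), (18, -9)) = 15.5242
d((-27, 17), (18, -9)) = 51.9711

Closest pair: (-17, -13) and (-8, -18) with distance 10.2956

The closest pair is (-17, -13) and (-8, -18) with Euclidean distance 10.2956. For 8 points, brute-force pairwise comparison is shown above. For large n, the divide-and-conquer algorithm (sort by x, recurse on halves, check the dividing strip) achieves O(n log n).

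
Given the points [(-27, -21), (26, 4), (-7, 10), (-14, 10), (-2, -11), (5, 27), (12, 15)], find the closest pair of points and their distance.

Computing all pairwise distances among 7 points:

d((-27, -21), (26, 4)) = 58.6003
d((-27, -21), (-7, 10)) = 36.8917
d((-27, -21), (-14, 10)) = 33.6155
d((-27, -21), (-2, -11)) = 26.9258
d((-27, -21), (5, 27)) = 57.6888
d((-27, -21), (12, 15)) = 53.0754
d((26, 4), (-7, 10)) = 33.541
d((26, 4), (-14, 10)) = 40.4475
d((26, 4), (-2, -11)) = 31.7648
d((26, 4), (5, 27)) = 31.1448
d((26, 4), (12, 15)) = 17.8045
d((-7, 10), (-14, 10)) = 7.0 <-- minimum
d((-7, 10), (-2, -11)) = 21.587
d((-7, 10), (5, 27)) = 20.8087
d((-7, 10), (12, 15)) = 19.6469
d((-14, 10), (-2, -11)) = 24.1868
d((-14, 10), (5, 27)) = 25.4951
d((-14, 10), (12, 15)) = 26.4764
d((-2, -11), (5, 27)) = 38.6394
d((-2, -11), (12, 15)) = 29.5296
d((5, 27), (12, 15)) = 13.8924

Closest pair: (-7, 10) and (-14, 10) with distance 7.0

The closest pair is (-7, 10) and (-14, 10) with Euclidean distance 7.0. For 7 points, brute-force pairwise comparison is shown above. For large n, the divide-and-conquer algorithm (sort by x, recurse on halves, check the dividing strip) achieves O(n log n).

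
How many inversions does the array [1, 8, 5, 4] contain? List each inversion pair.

Finding inversions in [1, 8, 5, 4]:

(1, 2): arr[1]=8 > arr[2]=5
(1, 3): arr[1]=8 > arr[3]=4
(2, 3): arr[2]=5 > arr[3]=4

Total inversions: 3

The array has 3 inversion(s): (1,2), (1,3), (2,3). Each pair (i,j) satisfies i < j and arr[i] > arr[j].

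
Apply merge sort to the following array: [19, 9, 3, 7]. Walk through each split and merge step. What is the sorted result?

Merge sort trace:

Split: [19, 9, 3, 7] -> [19, 9] and [3, 7]
  Split: [19, 9] -> [19] and [9]
  Merge: [19] + [9] -> [9, 19]
  Split: [3, 7] -> [3] and [7]
  Merge: [3] + [7] -> [3, 7]
Merge: [9, 19] + [3, 7] -> [3, 7, 9, 19]

Final sorted array: [3, 7, 9, 19]

The merge sort proceeds by recursively splitting the array and merging sorted halves.
After all merges, the sorted array is [3, 7, 9, 19].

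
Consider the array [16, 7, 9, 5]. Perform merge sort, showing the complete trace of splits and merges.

Merge sort trace:

Split: [16, 7, 9, 5] -> [16, 7] and [9, 5]
  Split: [16, 7] -> [16] and [7]
  Merge: [16] + [7] -> [7, 16]
  Split: [9, 5] -> [9] and [5]
  Merge: [9] + [5] -> [5, 9]
Merge: [7, 16] + [5, 9] -> [5, 7, 9, 16]

Final sorted array: [5, 7, 9, 16]

The merge sort proceeds by recursively splitting the array and merging sorted halves.
After all merges, the sorted array is [5, 7, 9, 16].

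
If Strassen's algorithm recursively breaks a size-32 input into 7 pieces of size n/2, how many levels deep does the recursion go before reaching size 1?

For divide and conquer with division factor 2:

Problem sizes at each level:
Level 0: 32
Level 1: 16
Level 2: 8
Level 3: 4
Level 4: 2
Level 5: 1

The root is level 0 and the size-1 base case is level 5 (the tree spans levels 0 through 5, i.e. 6 levels counting the root), so the depth is the number of divisions: log_2(32) = 5

The recursion tree depth is log_2(32) = 5. At each level, the problem size is divided by 2, so it takes 5 divisions to reduce to a base case of size 1. The algorithm makes 7 recursive calls at each level.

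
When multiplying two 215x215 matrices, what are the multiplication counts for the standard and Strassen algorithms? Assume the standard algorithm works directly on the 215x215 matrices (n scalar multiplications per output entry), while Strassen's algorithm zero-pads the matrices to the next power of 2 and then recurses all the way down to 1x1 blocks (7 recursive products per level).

Matrix multiplication for 215x215 matrices:

Strassen's algorithm requires power-of-2 dimensions. Pad 215x215 to 256x256 (next power of 2).

Standard algorithm: 215^3 = 9938375 multiplications
Strassen's algorithm: 7^(log2(256)) = 7^8 = 5764801 multiplications
Savings: 9938375 - 5764801 = 4173574 multiplications

Standard: 9938375 multiplications (215^3). Strassen: 5764801 multiplications (7^8, after padding to 256x256). Strassen reduces 8 recursive multiplications to 7 at each level.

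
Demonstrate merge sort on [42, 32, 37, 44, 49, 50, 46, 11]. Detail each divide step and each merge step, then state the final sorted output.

Merge sort trace:

Split: [42, 32, 37, 44, 49, 50, 46, 11] -> [42, 32, 37, 44] and [49, 50, 46, 11]
  Split: [42, 32, 37, 44] -> [42, 32] and [37, 44]
    Split: [42, 32] -> [42] and [32]
    Merge: [42] + [32] -> [32, 42]
    Split: [37, 44] -> [37] and [44]
    Merge: [37] + [44] -> [37, 44]
  Merge: [32, 42] + [37, 44] -> [32, 37, 42, 44]
  Split: [49, 50, 46, 11] -> [49, 50] and [46, 11]
    Split: [49, 50] -> [49] and [50]
    Merge: [49] + [50] -> [49, 50]
    Split: [46, 11] -> [46] and [11]
    Merge: [46] + [11] -> [11, 46]
  Merge: [49, 50] + [11, 46] -> [11, 46, 49, 50]
Merge: [32, 37, 42, 44] + [11, 46, 49, 50] -> [11, 32, 37, 42, 44, 46, 49, 50]

Final sorted array: [11, 32, 37, 42, 44, 46, 49, 50]

The merge sort proceeds by recursively splitting the array and merging sorted halves.
After all merges, the sorted array is [11, 32, 37, 42, 44, 46, 49, 50].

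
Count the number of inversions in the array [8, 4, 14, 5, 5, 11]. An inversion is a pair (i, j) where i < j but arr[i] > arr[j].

Finding inversions in [8, 4, 14, 5, 5, 11]:

(0, 1): arr[0]=8 > arr[1]=4
(0, 3): arr[0]=8 > arr[3]=5
(0, 4): arr[0]=8 > arr[4]=5
(2, 3): arr[2]=14 > arr[3]=5
(2, 4): arr[2]=14 > arr[4]=5
(2, 5): arr[2]=14 > arr[5]=11

Total inversions: 6

The array has 6 inversion(s): (0,1), (0,3), (0,4), (2,3), (2,4), (2,5). Each pair (i,j) satisfies i < j and arr[i] > arr[j].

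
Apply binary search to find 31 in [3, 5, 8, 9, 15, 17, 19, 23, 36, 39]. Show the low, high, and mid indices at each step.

Binary search for 31 in [3, 5, 8, 9, 15, 17, 19, 23, 36, 39]:

lo=0, hi=9, mid=4, arr[mid]=15 -> 15 < 31, search right half
lo=5, hi=9, mid=7, arr[mid]=23 -> 23 < 31, search right half
lo=8, hi=9, mid=8, arr[mid]=36 -> 36 > 31, search left half
lo=8 > hi=7, target 31 not found

Binary search determines that 31 is not in the array after 3 comparisons. The search space was exhausted without finding the target.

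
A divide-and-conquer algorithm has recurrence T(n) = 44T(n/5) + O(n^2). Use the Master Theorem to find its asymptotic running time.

Master Theorem for T(n) = 44T(n/5) + O(n^2):

a = 44, b = 5, c = 2
log_b(a) = log_5(44) = 2.3512

Case 1: c = 2 < log_5(44) = 2.3512
T(n) = O(n^(log_5 44))

For T(n) = 44T(n/5) + O(n^2): log_5(44) = 2.3512. This is Case 1 of the Master Theorem (c < log_b(a), work dominated by leaves), giving O(n^(log_5 44)).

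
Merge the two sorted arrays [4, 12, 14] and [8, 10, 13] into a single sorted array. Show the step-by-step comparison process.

Merging process:

Compare 4 vs 8: take 4 from left. Merged: [4]
Compare 12 vs 8: take 8 from right. Merged: [4, 8]
Compare 12 vs 10: take 10 from right. Merged: [4, 8, 10]
Compare 12 vs 13: take 12 from left. Merged: [4, 8, 10, 12]
Compare 14 vs 13: take 13 from right. Merged: [4, 8, 10, 12, 13]
Append remaining from left: [14]. Merged: [4, 8, 10, 12, 13, 14]

Final merged array: [4, 8, 10, 12, 13, 14]
Total comparisons: 5

The merged array is [4, 8, 10, 12, 13, 14], requiring 5 comparisons. The merge step runs in O(n) time where n is the total number of elements.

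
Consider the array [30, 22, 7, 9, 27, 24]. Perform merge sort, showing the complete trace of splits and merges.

Merge sort trace:

Split: [30, 22, 7, 9, 27, 24] -> [30, 22, 7] and [9, 27, 24]
  Split: [30, 22, 7] -> [30] and [22, 7]
    Split: [22, 7] -> [22] and [7]
    Merge: [22] + [7] -> [7, 22]
  Merge: [30] + [7, 22] -> [7, 22, 30]
  Split: [9, 27, 24] -> [9] and [27, 24]
    Split: [27, 24] -> [27] and [24]
    Merge: [27] + [24] -> [24, 27]
  Merge: [9] + [24, 27] -> [9, 24, 27]
Merge: [7, 22, 30] + [9, 24, 27] -> [7, 9, 22, 24, 27, 30]

Final sorted array: [7, 9, 22, 24, 27, 30]

The merge sort proceeds by recursively splitting the array and merging sorted halves.
After all merges, the sorted array is [7, 9, 22, 24, 27, 30].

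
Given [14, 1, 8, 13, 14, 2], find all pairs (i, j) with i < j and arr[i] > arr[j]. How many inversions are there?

Finding inversions in [14, 1, 8, 13, 14, 2]:

(0, 1): arr[0]=14 > arr[1]=1
(0, 2): arr[0]=14 > arr[2]=8
(0, 3): arr[0]=14 > arr[3]=13
(0, 5): arr[0]=14 > arr[5]=2
(2, 5): arr[2]=8 > arr[5]=2
(3, 5): arr[3]=13 > arr[5]=2
(4, 5): arr[4]=14 > arr[5]=2

Total inversions: 7

The array has 7 inversion(s): (0,1), (0,2), (0,3), (0,5), (2,5), (3,5), (4,5). Each pair (i,j) satisfies i < j and arr[i] > arr[j].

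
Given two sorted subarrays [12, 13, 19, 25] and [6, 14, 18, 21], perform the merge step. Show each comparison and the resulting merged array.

Merging process:

Compare 12 vs 6: take 6 from right. Merged: [6]
Compare 12 vs 14: take 12 from left. Merged: [6, 12]
Compare 13 vs 14: take 13 from left. Merged: [6, 12, 13]
Compare 19 vs 14: take 14 from right. Merged: [6, 12, 13, 14]
Compare 19 vs 18: take 18 from right. Merged: [6, 12, 13, 14, 18]
Compare 19 vs 21: take 19 from left. Merged: [6, 12, 13, 14, 18, 19]
Compare 25 vs 21: take 21 from right. Merged: [6, 12, 13, 14, 18, 19, 21]
Append remaining from left: [25]. Merged: [6, 12, 13, 14, 18, 19, 21, 25]

Final merged array: [6, 12, 13, 14, 18, 19, 21, 25]
Total comparisons: 7

The merged array is [6, 12, 13, 14, 18, 19, 21, 25], requiring 7 comparisons. The merge step runs in O(n) time where n is the total number of elements.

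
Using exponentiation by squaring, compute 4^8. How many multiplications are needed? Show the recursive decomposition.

Computing 4^8 by squaring (build up from 4^1; each line after the first costs one multiplication):

4^1 = 4
4^2 = (4^1)^2 = 4^2 = 16
4^4 = (4^2)^2 = 16^2 = 256
4^8 = (4^4)^2 = 256^2 = 65536

Result: 65536
Multiplications needed: 3 (3 lines after 4^1)

4^8 = 65536. Using exponentiation by squaring, this requires 3 multiplications. The key idea: if the exponent is even, square the half-power; if odd, multiply by the base once.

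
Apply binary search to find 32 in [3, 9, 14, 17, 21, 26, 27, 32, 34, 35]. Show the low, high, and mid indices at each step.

Binary search for 32 in [3, 9, 14, 17, 21, 26, 27, 32, 34, 35]:

lo=0, hi=9, mid=4, arr[mid]=21 -> 21 < 32, search right half
lo=5, hi=9, mid=7, arr[mid]=32 -> Found target at index 7!

Binary search finds 32 at index 7 after 2 comparisons. The search repeatedly halves the search space by comparing with the middle element.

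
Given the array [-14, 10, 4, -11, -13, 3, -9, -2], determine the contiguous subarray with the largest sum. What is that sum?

Using Kadane's algorithm on [-14, 10, 4, -11, -13, 3, -9, -2]:

Scanning through the array:
Position 1 (value 10): max_ending_here = 10, max_so_far = 10
Position 2 (value 4): max_ending_here = 14, max_so_far = 14
Position 3 (value -11): max_ending_here = 3, max_so_far = 14
Position 4 (value -13): max_ending_here = -10, max_so_far = 14
Position 5 (value 3): max_ending_here = 3, max_so_far = 14
Position 6 (value -9): max_ending_here = -6, max_so_far = 14
Position 7 (value -2): max_ending_here = -2, max_so_far = 14

Maximum subarray: [10, 4]
Maximum sum: 14

The maximum subarray is [10, 4] with sum 14. This subarray runs from index 1 to index 2.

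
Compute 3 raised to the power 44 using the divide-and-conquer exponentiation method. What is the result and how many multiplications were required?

Computing 3^44 by squaring (build up from 3^1; each line after the first costs one multiplication):

3^1 = 3
3^2 = (3^1)^2 = 3^2 = 9
3^4 = (3^2)^2 = 9^2 = 81
3^5 = 3 * 3^4 = 3 * 81 = 243
3^10 = (3^5)^2 = 243^2 = 59049
3^11 = 3 * 3^10 = 3 * 59049 = 177147
3^22 = (3^11)^2 = 177147^2 = 31381059609
3^44 = (3^22)^2 = 31381059609^2 = 984770902183611232881

Result: 984770902183611232881
Multiplications needed: 7 (7 lines after 3^1)

3^44 = 984770902183611232881. Using exponentiation by squaring, this requires 7 multiplications. The key idea: if the exponent is even, square the half-power; if odd, multiply by the base once.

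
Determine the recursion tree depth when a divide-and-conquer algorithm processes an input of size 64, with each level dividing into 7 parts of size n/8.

For divide and conquer with division factor 8:

Problem sizes at each level:
Level 0: 64
Level 1: 8
Level 2: 1

The root is level 0 and the size-1 base case is level 2 (the tree spans levels 0 through 2, i.e. 3 levels counting the root), so the depth is the number of divisions: log_8(64) = 2

The recursion tree depth is log_8(64) = 2. At each level, the problem size is divided by 8, so it takes 2 divisions to reduce to a base case of size 1. The algorithm makes 7 recursive calls at each level.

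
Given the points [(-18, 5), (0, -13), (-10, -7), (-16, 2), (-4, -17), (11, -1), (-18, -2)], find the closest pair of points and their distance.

Computing all pairwise distances among 7 points:

d((-18, 5), (0, -13)) = 25.4558
d((-18, 5), (-10, -7)) = 14.4222
d((-18, 5), (-16, 2)) = 3.6056 <-- minimum
d((-18, 5), (-4, -17)) = 26.0768
d((-18, 5), (11, -1)) = 29.6142
d((-18, 5), (-18, -2)) = 7.0
d((0, -13), (-10, -7)) = 11.6619
d((0, -13), (-16, 2)) = 21.9317
d((0, -13), (-4, -17)) = 5.6569
d((0, -13), (11, -1)) = 16.2788
d((0, -13), (-18, -2)) = 21.095
d((-10, -7), (-16, 2)) = 10.8167
d((-10, -7), (-4, -17)) = 11.6619
d((-10, -7), (11, -1)) = 21.8403
d((-10, -7), (-18, -2)) = 9.434
d((-16, 2), (-4, -17)) = 22.4722
d((-16, 2), (11, -1)) = 27.1662
d((-16, 2), (-18, -2)) = 4.4721
d((-4, -17), (11, -1)) = 21.9317
d((-4, -17), (-18, -2)) = 20.5183
d((11, -1), (-18, -2)) = 29.0172

Closest pair: (-18, 5) and (-16, 2) with distance 3.6056

The closest pair is (-18, 5) and (-16, 2) with Euclidean distance 3.6056. For 7 points, brute-force pairwise comparison is shown above. For large n, the divide-and-conquer algorithm (sort by x, recurse on halves, check the dividing strip) achieves O(n log n).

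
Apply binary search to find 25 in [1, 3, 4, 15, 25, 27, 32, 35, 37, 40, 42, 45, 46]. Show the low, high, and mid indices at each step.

Binary search for 25 in [1, 3, 4, 15, 25, 27, 32, 35, 37, 40, 42, 45, 46]:

lo=0, hi=12, mid=6, arr[mid]=32 -> 32 > 25, search left half
lo=0, hi=5, mid=2, arr[mid]=4 -> 4 < 25, search right half
lo=3, hi=5, mid=4, arr[mid]=25 -> Found target at index 4!

Binary search finds 25 at index 4 after 3 comparisons. The search repeatedly halves the search space by comparing with the middle element.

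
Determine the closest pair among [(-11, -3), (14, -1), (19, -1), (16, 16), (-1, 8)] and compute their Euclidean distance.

Computing all pairwise distances among 5 points:

d((-11, -3), (14, -1)) = 25.0799
d((-11, -3), (19, -1)) = 30.0666
d((-11, -3), (16, 16)) = 33.0151
d((-11, -3), (-1, 8)) = 14.8661
d((14, -1), (19, -1)) = 5.0 <-- minimum
d((14, -1), (16, 16)) = 17.1172
d((14, -1), (-1, 8)) = 17.4929
d((19, -1), (16, 16)) = 17.2627
d((19, -1), (-1, 8)) = 21.9317
d((16, 16), (-1, 8)) = 18.7883

Closest pair: (14, -1) and (19, -1) with distance 5.0

The closest pair is (14, -1) and (19, -1) with Euclidean distance 5.0. For 5 points, brute-force pairwise comparison is shown above. For large n, the divide-and-conquer algorithm (sort by x, recurse on halves, check the dividing strip) achieves O(n log n).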